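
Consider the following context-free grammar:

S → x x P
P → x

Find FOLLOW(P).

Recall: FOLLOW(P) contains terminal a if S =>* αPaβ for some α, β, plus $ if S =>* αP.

We compute FOLLOW(P) using the standard algorithm.
FOLLOW(S) starts with {$}.
FIRST(P) = {x}
FIRST(S) = {x}
FOLLOW(P) = {$}
FOLLOW(S) = {$}
Therefore, FOLLOW(P) = {$}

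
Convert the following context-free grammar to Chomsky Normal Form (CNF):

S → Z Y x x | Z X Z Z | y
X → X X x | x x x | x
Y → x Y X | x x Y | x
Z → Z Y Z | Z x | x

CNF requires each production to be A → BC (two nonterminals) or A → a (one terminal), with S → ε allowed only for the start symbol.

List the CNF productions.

TX → x; S → y; X → x; Y → x; Z → x; S → Z X0; X0 → Y X1; X1 → TX TX; S → Z X2; X2 → X X3; X3 → Z Z; X → X X4; X4 → X TX; X → TX X5; X5 → TX TX; Y → TX X6; X6 → Y X; Y → TX X7; X7 → TX Y; Z → Z X8; X8 → Y Z; Z → Z TX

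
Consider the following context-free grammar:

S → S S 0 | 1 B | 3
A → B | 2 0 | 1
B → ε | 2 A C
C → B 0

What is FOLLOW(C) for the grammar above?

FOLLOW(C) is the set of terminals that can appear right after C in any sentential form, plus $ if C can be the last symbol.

We compute FOLLOW(C) using the standard algorithm.
FOLLOW(S) starts with {$}.
FIRST(A) = {1, 2, ε}
FIRST(B) = {2, ε}
FIRST(C) = {0, 2}
FIRST(S) = {1, 3}
FOLLOW(A) = {0, 2}
FOLLOW(B) = {$, 0, 1, 2, 3}
FOLLOW(C) = {$, 0, 1, 2, 3}
FOLLOW(S) = {$, 0, 1, 3}
Therefore, FOLLOW(C) = {$, 0, 1, 2, 3}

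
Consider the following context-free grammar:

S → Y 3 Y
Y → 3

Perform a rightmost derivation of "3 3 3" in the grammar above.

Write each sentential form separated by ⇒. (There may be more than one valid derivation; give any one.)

S ⇒ Y 3 Y ⇒ Y 3 3 ⇒ 3 3 3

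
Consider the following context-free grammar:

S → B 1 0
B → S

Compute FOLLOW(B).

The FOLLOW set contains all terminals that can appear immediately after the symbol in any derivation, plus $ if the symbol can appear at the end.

We compute FOLLOW(B) using the standard algorithm.
FOLLOW(S) starts with {$}.
FIRST(B) = {}
FIRST(S) = {}
FOLLOW(B) = {1}
FOLLOW(S) = {$, 1}
Therefore, FOLLOW(B) = {1}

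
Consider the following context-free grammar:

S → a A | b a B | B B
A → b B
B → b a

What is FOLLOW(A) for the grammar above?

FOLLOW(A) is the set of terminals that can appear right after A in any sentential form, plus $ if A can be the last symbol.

We compute FOLLOW(A) using the standard algorithm.
FOLLOW(S) starts with {$}.
FIRST(A) = {b}
FIRST(B) = {b}
FIRST(S) = {a, b}
FOLLOW(A) = {$}
FOLLOW(B) = {$, b}
FOLLOW(S) = {$}
Therefore, FOLLOW(A) = {$}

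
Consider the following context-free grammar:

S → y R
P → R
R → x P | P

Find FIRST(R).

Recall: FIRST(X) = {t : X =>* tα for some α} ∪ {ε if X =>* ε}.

We compute FIRST(R) using the standard algorithm.
FIRST(P) = {x}
FIRST(R) = {x}
FIRST(S) = {y}
Therefore, FIRST(R) = {x}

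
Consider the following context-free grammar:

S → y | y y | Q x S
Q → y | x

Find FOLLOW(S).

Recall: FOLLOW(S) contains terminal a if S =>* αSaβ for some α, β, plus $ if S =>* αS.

We compute FOLLOW(S) using the standard algorithm.
FOLLOW(S) starts with {$}.
FIRST(Q) = {x, y}
FIRST(S) = {x, y}
FOLLOW(Q) = {x}
FOLLOW(S) = {$}
Therefore, FOLLOW(S) = {$}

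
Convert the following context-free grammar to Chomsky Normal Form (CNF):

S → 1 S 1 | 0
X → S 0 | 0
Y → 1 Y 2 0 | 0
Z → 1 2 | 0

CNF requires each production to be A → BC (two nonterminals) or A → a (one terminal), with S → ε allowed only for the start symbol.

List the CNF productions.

T1 → 1; S → 0; T0 → 0; X → 0; T2 → 2; Y → 0; Z → 0; S → T1 X0; X0 → S T1; X → S T0; Y → T1 X1; X1 → Y X2; X2 → T2 T0; Z → T1 T2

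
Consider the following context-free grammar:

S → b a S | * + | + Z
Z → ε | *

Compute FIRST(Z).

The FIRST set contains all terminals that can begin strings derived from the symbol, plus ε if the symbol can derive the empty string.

We compute FIRST(Z) using the standard algorithm.
FIRST(S) = {*, +, b}
FIRST(Z) = {*, ε}
Therefore, FIRST(Z) = {*, ε}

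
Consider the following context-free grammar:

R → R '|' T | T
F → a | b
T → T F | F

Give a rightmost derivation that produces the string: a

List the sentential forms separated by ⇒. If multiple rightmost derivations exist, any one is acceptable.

R ⇒ T ⇒ F ⇒ a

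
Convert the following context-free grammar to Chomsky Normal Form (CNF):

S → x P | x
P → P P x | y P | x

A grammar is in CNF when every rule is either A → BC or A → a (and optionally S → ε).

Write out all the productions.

TX → x; S → x; TY → y; P → x; S → TX P; P → P X0; X0 → P TX; P → TY P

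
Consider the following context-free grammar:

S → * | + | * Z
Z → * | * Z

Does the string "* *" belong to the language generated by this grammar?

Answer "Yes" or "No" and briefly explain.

Yes - a valid derivation exists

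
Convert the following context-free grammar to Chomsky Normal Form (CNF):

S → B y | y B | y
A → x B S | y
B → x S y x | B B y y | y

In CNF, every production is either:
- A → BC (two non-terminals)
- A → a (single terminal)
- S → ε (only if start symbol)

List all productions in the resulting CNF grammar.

TY → y; S → y; TX → x; A → y; B → y; S → B TY; S → TY B; A → TX X0; X0 → B S; B → TX X1; X1 → S X2; X2 → TY TX; B → B X3; X3 → B X4; X4 → TY TY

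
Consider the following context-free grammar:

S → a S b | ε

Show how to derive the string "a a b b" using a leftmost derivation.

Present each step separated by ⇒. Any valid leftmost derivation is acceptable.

S ⇒ a S b ⇒ a a S b b ⇒ a a b b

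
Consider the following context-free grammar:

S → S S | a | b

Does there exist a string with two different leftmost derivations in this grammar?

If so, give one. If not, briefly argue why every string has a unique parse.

Yes - the string 'a b a b' has two distinct leftmost derivations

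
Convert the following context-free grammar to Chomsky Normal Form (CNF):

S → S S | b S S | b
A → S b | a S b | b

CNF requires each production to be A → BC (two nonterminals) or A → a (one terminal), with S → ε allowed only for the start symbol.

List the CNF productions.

TB → b; S → b; TA → a; A → b; S → S S; S → TB X0; X0 → S S; A → S TB; A → TA X1; X1 → S TB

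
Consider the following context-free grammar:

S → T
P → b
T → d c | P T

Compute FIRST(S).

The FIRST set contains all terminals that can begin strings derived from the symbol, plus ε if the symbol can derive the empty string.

We compute FIRST(S) using the standard algorithm.
FIRST(P) = {b}
FIRST(S) = {b, d}
FIRST(T) = {b, d}
Therefore, FIRST(S) = {b, d}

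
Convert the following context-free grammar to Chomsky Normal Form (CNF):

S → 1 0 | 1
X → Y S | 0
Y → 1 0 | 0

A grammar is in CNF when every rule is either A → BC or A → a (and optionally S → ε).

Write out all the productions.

T1 → 1; T0 → 0; S → 1; X → 0; Y → 0; S → T1 T0; X → Y S; Y → T1 T0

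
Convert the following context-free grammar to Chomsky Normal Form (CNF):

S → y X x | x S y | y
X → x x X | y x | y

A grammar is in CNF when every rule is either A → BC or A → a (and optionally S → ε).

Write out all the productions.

TY → y; TX → x; S → y; X → y; S → TY X0; X0 → X TX; S → TX X1; X1 → S TY; X → TX X2; X2 → TX X; X → TY TX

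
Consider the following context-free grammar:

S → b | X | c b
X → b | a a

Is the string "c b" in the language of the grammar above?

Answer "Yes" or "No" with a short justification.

Yes - a valid derivation exists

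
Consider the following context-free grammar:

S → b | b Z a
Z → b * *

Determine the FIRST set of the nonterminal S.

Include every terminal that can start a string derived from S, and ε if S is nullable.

We compute FIRST(S) using the standard algorithm.
FIRST(S) = {b}
FIRST(Z) = {b}
Therefore, FIRST(S) = {b}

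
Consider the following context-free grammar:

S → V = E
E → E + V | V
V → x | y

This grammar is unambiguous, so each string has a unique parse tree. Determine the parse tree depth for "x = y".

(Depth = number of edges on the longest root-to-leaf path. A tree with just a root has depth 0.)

3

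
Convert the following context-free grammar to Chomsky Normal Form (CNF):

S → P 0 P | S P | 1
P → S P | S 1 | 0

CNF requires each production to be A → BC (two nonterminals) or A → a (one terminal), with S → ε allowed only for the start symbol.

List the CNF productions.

T0 → 0; S → 1; T1 → 1; P → 0; S → P X0; X0 → T0 P; S → S P; P → S P; P → S T1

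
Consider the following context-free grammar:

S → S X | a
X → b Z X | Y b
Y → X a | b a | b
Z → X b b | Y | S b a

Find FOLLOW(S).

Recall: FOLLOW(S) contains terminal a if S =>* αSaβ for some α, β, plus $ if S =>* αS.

We compute FOLLOW(S) using the standard algorithm.
FOLLOW(S) starts with {$}.
FIRST(S) = {a}
FIRST(X) = {b}
FIRST(Y) = {b}
FIRST(Z) = {a, b}
FOLLOW(S) = {$, b}
FOLLOW(X) = {$, a, b}
FOLLOW(Y) = {b}
FOLLOW(Z) = {b}
Therefore, FOLLOW(S) = {$, b}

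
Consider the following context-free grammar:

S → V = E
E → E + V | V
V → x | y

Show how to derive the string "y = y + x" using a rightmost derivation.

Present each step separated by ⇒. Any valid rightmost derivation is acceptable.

S ⇒ V = E ⇒ V = E + V ⇒ V = E + x ⇒ V = V + x ⇒ V = y + x ⇒ y = y + x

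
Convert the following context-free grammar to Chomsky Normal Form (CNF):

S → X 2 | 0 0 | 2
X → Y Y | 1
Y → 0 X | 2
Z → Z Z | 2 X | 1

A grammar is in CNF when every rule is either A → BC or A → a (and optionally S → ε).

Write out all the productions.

T2 → 2; T0 → 0; S → 2; X → 1; Y → 2; Z → 1; S → X T2; S → T0 T0; X → Y Y; Y → T0 X; Z → Z Z; Z → T2 X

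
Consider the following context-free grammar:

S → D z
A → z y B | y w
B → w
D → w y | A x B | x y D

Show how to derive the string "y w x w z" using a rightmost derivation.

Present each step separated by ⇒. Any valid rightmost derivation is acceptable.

S ⇒ D z ⇒ A x B z ⇒ A x w z ⇒ y w x w z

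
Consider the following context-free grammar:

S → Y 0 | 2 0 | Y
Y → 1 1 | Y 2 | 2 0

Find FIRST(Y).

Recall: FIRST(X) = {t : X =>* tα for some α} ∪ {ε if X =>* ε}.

We compute FIRST(Y) using the standard algorithm.
FIRST(S) = {1, 2}
FIRST(Y) = {1, 2}
Therefore, FIRST(Y) = {1, 2}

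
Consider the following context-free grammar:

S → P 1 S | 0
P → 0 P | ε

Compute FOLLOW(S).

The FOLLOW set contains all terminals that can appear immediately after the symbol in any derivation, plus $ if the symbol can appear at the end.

We compute FOLLOW(S) using the standard algorithm.
FOLLOW(S) starts with {$}.
FIRST(P) = {0, ε}
FIRST(S) = {0, 1}
FOLLOW(P) = {1}
FOLLOW(S) = {$}
Therefore, FOLLOW(S) = {$}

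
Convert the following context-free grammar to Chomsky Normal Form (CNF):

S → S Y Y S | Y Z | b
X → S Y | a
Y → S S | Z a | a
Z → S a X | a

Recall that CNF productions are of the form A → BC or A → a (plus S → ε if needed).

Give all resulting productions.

S → b; X → a; TA → a; Y → a; Z → a; S → S X0; X0 → Y X1; X1 → Y S; S → Y Z; X → S Y; Y → S S; Y → Z TA; Z → S X2; X2 → TA X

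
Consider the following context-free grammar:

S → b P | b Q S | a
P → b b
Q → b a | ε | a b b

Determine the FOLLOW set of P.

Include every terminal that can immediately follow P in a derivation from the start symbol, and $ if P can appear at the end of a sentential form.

We compute FOLLOW(P) using the standard algorithm.
FOLLOW(S) starts with {$}.
FIRST(P) = {b}
FIRST(Q) = {a, b, ε}
FIRST(S) = {a, b}
FOLLOW(P) = {$}
FOLLOW(Q) = {a, b}
FOLLOW(S) = {$}
Therefore, FOLLOW(P) = {$}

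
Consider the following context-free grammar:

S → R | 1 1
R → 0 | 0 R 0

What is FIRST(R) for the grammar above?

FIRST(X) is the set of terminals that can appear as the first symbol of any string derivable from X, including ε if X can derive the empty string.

We compute FIRST(R) using the standard algorithm.
FIRST(R) = {0}
FIRST(S) = {0, 1}
Therefore, FIRST(R) = {0}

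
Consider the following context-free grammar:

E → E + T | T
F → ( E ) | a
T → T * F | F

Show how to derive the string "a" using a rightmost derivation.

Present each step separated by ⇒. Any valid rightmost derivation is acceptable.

E ⇒ T ⇒ F ⇒ a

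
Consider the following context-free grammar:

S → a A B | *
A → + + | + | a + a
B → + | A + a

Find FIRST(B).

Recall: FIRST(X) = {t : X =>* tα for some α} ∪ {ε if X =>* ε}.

We compute FIRST(B) using the standard algorithm.
FIRST(A) = {+, a}
FIRST(B) = {+, a}
FIRST(S) = {*, a}
Therefore, FIRST(B) = {+, a}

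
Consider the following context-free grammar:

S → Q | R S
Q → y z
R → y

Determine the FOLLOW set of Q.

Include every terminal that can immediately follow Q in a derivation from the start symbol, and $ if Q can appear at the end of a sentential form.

We compute FOLLOW(Q) using the standard algorithm.
FOLLOW(S) starts with {$}.
FIRST(Q) = {y}
FIRST(R) = {y}
FIRST(S) = {y}
FOLLOW(Q) = {$}
FOLLOW(R) = {y}
FOLLOW(S) = {$}
Therefore, FOLLOW(Q) = {$}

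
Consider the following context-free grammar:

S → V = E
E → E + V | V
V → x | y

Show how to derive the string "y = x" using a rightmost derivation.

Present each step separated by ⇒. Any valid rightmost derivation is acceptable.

S ⇒ V = E ⇒ V = V ⇒ V = x ⇒ y = x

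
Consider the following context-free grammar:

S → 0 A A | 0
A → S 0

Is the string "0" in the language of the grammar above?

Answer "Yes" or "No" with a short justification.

Yes - a valid derivation exists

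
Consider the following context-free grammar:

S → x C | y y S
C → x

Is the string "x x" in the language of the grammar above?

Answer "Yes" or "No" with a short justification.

Yes - a valid derivation exists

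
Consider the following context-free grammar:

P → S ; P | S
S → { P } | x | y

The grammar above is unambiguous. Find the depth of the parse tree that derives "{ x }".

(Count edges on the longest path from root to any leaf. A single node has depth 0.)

4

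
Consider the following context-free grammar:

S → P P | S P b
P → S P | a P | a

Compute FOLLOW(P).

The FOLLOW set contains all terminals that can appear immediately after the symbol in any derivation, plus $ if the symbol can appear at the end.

We compute FOLLOW(P) using the standard algorithm.
FOLLOW(S) starts with {$}.
FIRST(P) = {a}
FIRST(S) = {a}
FOLLOW(P) = {$, a, b}
FOLLOW(S) = {$, a}
Therefore, FOLLOW(P) = {$, a, b}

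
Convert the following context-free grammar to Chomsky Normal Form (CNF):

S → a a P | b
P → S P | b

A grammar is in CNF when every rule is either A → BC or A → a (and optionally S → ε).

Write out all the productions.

TA → a; S → b; P → b; S → TA X0; X0 → TA P; P → S P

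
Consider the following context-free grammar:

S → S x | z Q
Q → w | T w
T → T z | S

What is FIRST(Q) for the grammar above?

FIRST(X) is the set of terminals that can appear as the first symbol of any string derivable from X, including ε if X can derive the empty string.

We compute FIRST(Q) using the standard algorithm.
FIRST(Q) = {w, z}
FIRST(S) = {z}
FIRST(T) = {z}
Therefore, FIRST(Q) = {w, z}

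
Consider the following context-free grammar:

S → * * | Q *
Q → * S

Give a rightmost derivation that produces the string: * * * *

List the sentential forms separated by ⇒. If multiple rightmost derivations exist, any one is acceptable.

S ⇒ Q * ⇒ * S * ⇒ * * * *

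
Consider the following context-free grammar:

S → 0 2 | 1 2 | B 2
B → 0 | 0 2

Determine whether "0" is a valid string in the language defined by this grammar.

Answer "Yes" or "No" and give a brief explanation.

No - no valid derivation exists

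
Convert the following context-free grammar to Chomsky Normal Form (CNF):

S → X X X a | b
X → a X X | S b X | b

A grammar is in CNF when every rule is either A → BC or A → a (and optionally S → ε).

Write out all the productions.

TA → a; S → b; TB → b; X → b; S → X X0; X0 → X X1; X1 → X TA; X → TA X2; X2 → X X; X → S X3; X3 → TB X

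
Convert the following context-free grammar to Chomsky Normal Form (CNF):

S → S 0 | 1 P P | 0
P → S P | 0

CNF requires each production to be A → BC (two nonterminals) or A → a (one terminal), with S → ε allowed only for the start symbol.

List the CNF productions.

T0 → 0; T1 → 1; S → 0; P → 0; S → S T0; S → T1 X0; X0 → P P; P → S P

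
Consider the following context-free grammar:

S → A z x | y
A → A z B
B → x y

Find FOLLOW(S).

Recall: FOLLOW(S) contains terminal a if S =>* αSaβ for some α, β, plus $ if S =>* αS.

We compute FOLLOW(S) using the standard algorithm.
FOLLOW(S) starts with {$}.
FIRST(A) = {}
FIRST(B) = {x}
FIRST(S) = {y}
FOLLOW(A) = {z}
FOLLOW(B) = {z}
FOLLOW(S) = {$}
Therefore, FOLLOW(S) = {$}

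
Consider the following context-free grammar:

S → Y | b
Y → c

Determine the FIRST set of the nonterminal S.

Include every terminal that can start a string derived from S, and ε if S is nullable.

We compute FIRST(S) using the standard algorithm.
FIRST(S) = {b, c}
FIRST(Y) = {c}
Therefore, FIRST(S) = {b, c}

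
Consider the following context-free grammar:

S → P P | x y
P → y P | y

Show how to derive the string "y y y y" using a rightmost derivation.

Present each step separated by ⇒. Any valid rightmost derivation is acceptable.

S ⇒ P P ⇒ P y P ⇒ P y y P ⇒ P y y y ⇒ y y y y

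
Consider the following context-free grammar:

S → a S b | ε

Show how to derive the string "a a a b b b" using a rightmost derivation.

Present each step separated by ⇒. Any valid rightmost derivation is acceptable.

S ⇒ a S b ⇒ a a S b b ⇒ a a a S b b b ⇒ a a a b b b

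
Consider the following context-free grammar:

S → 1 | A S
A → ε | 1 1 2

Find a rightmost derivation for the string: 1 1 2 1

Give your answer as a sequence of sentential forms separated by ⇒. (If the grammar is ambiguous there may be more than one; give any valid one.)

S ⇒ A S ⇒ A 1 ⇒ 1 1 2 1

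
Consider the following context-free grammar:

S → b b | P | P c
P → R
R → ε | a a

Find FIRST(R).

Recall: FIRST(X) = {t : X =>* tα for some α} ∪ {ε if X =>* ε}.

We compute FIRST(R) using the standard algorithm.
FIRST(P) = {a, ε}
FIRST(R) = {a, ε}
FIRST(S) = {a, b, c, ε}
Therefore, FIRST(R) = {a, ε}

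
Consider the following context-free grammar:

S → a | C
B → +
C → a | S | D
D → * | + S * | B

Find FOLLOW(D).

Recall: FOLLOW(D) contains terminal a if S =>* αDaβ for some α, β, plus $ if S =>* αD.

We compute FOLLOW(D) using the standard algorithm.
FOLLOW(S) starts with {$}.
FIRST(B) = {+}
FIRST(C) = {*, +, a}
FIRST(D) = {*, +}
FIRST(S) = {*, +, a}
FOLLOW(B) = {$, *}
FOLLOW(C) = {$, *}
FOLLOW(D) = {$, *}
FOLLOW(S) = {$, *}
Therefore, FOLLOW(D) = {$, *}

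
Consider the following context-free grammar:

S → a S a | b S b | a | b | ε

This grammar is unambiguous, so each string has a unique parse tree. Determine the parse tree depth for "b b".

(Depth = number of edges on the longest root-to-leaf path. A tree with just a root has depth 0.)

2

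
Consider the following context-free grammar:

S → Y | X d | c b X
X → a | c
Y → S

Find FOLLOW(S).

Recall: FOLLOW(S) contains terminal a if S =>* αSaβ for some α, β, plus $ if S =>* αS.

We compute FOLLOW(S) using the standard algorithm.
FOLLOW(S) starts with {$}.
FIRST(S) = {a, c}
FIRST(X) = {a, c}
FIRST(Y) = {a, c}
FOLLOW(S) = {$}
FOLLOW(X) = {$, d}
FOLLOW(Y) = {$}
Therefore, FOLLOW(S) = {$}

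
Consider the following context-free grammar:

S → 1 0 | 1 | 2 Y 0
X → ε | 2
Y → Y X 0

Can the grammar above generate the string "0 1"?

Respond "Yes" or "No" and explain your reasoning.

No - no valid derivation exists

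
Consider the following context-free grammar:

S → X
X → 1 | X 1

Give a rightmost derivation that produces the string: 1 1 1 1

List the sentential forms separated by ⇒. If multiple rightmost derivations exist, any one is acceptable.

S ⇒ X ⇒ X 1 ⇒ X 1 1 ⇒ X 1 1 1 ⇒ 1 1 1 1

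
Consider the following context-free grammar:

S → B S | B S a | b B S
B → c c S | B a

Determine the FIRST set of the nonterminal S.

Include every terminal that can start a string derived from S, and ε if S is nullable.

We compute FIRST(S) using the standard algorithm.
FIRST(B) = {c}
FIRST(S) = {b, c}
Therefore, FIRST(S) = {b, c}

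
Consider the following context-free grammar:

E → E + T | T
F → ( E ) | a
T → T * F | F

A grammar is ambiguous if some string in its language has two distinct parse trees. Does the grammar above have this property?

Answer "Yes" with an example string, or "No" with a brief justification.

No - the grammar is unambiguous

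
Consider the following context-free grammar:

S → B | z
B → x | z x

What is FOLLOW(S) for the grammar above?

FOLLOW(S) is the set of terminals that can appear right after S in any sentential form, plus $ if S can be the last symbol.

We compute FOLLOW(S) using the standard algorithm.
FOLLOW(S) starts with {$}.
FIRST(B) = {x, z}
FIRST(S) = {x, z}
FOLLOW(B) = {$}
FOLLOW(S) = {$}
Therefore, FOLLOW(S) = {$}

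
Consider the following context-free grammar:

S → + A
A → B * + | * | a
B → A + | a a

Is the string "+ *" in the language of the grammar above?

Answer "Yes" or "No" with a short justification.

Yes - a valid derivation exists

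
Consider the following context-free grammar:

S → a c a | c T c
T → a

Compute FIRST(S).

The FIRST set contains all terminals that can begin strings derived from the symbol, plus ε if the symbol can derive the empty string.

We compute FIRST(S) using the standard algorithm.
FIRST(S) = {a, c}
FIRST(T) = {a}
Therefore, FIRST(S) = {a, c}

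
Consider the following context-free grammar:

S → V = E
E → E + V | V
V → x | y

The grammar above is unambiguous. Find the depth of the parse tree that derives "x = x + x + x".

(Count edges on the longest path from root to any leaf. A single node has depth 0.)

5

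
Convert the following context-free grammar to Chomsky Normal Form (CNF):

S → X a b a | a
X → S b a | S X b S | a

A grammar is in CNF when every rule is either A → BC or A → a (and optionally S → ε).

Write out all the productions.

TA → a; TB → b; S → a; X → a; S → X X0; X0 → TA X1; X1 → TB TA; X → S X2; X2 → TB TA; X → S X3; X3 → X X4; X4 → TB S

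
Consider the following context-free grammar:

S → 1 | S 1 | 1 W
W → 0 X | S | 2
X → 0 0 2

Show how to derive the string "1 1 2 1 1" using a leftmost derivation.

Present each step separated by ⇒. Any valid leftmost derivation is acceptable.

S ⇒ S 1 ⇒ S 1 1 ⇒ 1 W 1 1 ⇒ 1 S 1 1 ⇒ 1 1 W 1 1 ⇒ 1 1 2 1 1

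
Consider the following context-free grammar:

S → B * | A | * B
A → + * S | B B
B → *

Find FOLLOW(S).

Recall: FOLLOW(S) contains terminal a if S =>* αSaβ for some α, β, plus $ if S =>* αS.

We compute FOLLOW(S) using the standard algorithm.
FOLLOW(S) starts with {$}.
FIRST(A) = {*, +}
FIRST(B) = {*}
FIRST(S) = {*, +}
FOLLOW(A) = {$}
FOLLOW(B) = {$, *}
FOLLOW(S) = {$}
Therefore, FOLLOW(S) = {$}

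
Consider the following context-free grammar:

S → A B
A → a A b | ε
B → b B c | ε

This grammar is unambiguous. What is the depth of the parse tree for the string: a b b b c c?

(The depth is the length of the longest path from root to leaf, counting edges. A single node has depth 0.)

4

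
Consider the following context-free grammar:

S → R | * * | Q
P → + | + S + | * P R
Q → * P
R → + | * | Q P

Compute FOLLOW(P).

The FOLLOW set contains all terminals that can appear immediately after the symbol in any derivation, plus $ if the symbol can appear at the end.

We compute FOLLOW(P) using the standard algorithm.
FOLLOW(S) starts with {$}.
FIRST(P) = {*, +}
FIRST(Q) = {*}
FIRST(R) = {*, +}
FIRST(S) = {*, +}
FOLLOW(P) = {$, *, +}
FOLLOW(Q) = {$, *, +}
FOLLOW(R) = {$, *, +}
FOLLOW(S) = {$, +}
Therefore, FOLLOW(P) = {$, *, +}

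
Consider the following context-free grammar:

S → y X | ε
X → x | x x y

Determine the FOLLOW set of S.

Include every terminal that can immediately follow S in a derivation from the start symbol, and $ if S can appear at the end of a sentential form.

We compute FOLLOW(S) using the standard algorithm.
FOLLOW(S) starts with {$}.
FIRST(S) = {y, ε}
FIRST(X) = {x}
FOLLOW(S) = {$}
FOLLOW(X) = {$}
Therefore, FOLLOW(S) = {$}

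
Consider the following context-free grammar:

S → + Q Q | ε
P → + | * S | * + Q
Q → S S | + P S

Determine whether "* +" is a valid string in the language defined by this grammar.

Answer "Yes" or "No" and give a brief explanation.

No - no valid derivation exists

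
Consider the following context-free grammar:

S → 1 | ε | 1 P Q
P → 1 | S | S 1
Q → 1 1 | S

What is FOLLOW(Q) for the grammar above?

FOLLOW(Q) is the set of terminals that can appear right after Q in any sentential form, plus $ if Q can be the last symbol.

We compute FOLLOW(Q) using the standard algorithm.
FOLLOW(S) starts with {$}.
FIRST(P) = {1, ε}
FIRST(Q) = {1, ε}
FIRST(S) = {1, ε}
FOLLOW(P) = {$, 1}
FOLLOW(Q) = {$, 1}
FOLLOW(S) = {$, 1}
Therefore, FOLLOW(Q) = {$, 1}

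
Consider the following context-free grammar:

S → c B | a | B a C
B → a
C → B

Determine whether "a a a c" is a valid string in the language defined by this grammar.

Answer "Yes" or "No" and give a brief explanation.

No - no valid derivation exists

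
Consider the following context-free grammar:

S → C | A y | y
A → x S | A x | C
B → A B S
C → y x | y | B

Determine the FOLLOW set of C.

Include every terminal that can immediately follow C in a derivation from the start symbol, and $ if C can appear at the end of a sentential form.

We compute FOLLOW(C) using the standard algorithm.
FOLLOW(S) starts with {$}.
FIRST(A) = {x, y}
FIRST(B) = {x, y}
FIRST(C) = {x, y}
FIRST(S) = {x, y}
FOLLOW(A) = {x, y}
FOLLOW(B) = {$, x, y}
FOLLOW(C) = {$, x, y}
FOLLOW(S) = {$, x, y}
Therefore, FOLLOW(C) = {$, x, y}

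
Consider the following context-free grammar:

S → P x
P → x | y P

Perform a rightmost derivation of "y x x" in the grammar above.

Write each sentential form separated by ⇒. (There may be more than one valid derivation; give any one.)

S ⇒ P x ⇒ y P x ⇒ y x x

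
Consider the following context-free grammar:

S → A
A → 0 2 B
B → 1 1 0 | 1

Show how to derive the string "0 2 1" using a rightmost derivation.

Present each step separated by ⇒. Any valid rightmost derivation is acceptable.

S ⇒ A ⇒ 0 2 B ⇒ 0 2 1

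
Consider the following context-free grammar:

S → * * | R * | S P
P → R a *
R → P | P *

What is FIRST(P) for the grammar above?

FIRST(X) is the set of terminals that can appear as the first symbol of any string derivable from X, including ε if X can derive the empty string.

We compute FIRST(P) using the standard algorithm.
FIRST(P) = {}
FIRST(R) = {}
FIRST(S) = {*}
Therefore, FIRST(P) = {}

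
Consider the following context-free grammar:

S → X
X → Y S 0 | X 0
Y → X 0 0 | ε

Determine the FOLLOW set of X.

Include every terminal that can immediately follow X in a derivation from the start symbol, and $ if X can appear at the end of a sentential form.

We compute FOLLOW(X) using the standard algorithm.
FOLLOW(S) starts with {$}.
FIRST(S) = {}
FIRST(X) = {}
FIRST(Y) = {ε}
FOLLOW(S) = {$, 0}
FOLLOW(X) = {$, 0}
FOLLOW(Y) = {}
Therefore, FOLLOW(X) = {$, 0}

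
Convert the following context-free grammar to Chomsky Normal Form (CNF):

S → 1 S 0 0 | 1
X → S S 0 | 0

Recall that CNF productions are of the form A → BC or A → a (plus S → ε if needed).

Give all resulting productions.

T1 → 1; T0 → 0; S → 1; X → 0; S → T1 X0; X0 → S X1; X1 → T0 T0; X → S X2; X2 → S T0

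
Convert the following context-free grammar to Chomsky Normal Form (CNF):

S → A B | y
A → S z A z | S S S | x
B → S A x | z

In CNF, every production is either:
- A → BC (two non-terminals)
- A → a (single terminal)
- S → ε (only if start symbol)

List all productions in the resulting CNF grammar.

S → y; TZ → z; A → x; TX → x; B → z; S → A B; A → S X0; X0 → TZ X1; X1 → A TZ; A → S X2; X2 → S S; B → S X3; X3 → A TX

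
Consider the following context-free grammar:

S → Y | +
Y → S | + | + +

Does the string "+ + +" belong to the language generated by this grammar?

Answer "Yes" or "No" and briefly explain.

No - no valid derivation exists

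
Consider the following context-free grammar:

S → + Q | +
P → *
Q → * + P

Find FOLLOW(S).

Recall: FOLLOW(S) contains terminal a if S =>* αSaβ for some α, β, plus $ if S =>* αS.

We compute FOLLOW(S) using the standard algorithm.
FOLLOW(S) starts with {$}.
FIRST(P) = {*}
FIRST(Q) = {*}
FIRST(S) = {+}
FOLLOW(P) = {$}
FOLLOW(Q) = {$}
FOLLOW(S) = {$}
Therefore, FOLLOW(S) = {$}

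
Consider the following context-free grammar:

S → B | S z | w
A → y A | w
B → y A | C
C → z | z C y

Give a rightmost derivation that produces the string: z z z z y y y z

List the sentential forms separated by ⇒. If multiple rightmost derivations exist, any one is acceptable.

S ⇒ S z ⇒ B z ⇒ C z ⇒ z C y z ⇒ z z C y y z ⇒ z z z C y y y z ⇒ z z z z y y y z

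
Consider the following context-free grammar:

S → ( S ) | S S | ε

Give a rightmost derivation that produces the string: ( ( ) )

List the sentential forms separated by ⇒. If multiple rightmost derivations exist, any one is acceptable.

S ⇒ ( S ) ⇒ ( ( S ) ) ⇒ ( ( ) )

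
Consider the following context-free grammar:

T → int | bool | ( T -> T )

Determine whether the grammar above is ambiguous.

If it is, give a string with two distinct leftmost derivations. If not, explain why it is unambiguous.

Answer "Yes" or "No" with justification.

No - the grammar is unambiguous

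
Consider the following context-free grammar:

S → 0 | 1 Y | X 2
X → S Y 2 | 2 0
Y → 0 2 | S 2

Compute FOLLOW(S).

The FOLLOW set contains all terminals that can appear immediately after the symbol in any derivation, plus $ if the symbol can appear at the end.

We compute FOLLOW(S) using the standard algorithm.
FOLLOW(S) starts with {$}.
FIRST(S) = {0, 1, 2}
FIRST(X) = {0, 1, 2}
FIRST(Y) = {0, 1, 2}
FOLLOW(S) = {$, 0, 1, 2}
FOLLOW(X) = {2}
FOLLOW(Y) = {$, 0, 1, 2}
Therefore, FOLLOW(S) = {$, 0, 1, 2}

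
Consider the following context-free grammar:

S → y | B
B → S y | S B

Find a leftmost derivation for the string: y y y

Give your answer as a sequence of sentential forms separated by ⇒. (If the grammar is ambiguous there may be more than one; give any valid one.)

S ⇒ B ⇒ S B ⇒ y B ⇒ y S y ⇒ y y y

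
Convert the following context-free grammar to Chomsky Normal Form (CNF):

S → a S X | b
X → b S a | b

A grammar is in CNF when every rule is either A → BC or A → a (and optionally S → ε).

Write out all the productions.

TA → a; S → b; TB → b; X → b; S → TA X0; X0 → S X; X → TB X1; X1 → S TA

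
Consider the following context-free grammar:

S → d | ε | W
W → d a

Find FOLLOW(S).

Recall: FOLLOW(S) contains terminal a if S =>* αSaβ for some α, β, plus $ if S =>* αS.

We compute FOLLOW(S) using the standard algorithm.
FOLLOW(S) starts with {$}.
FIRST(S) = {d, ε}
FIRST(W) = {d}
FOLLOW(S) = {$}
FOLLOW(W) = {$}
Therefore, FOLLOW(S) = {$}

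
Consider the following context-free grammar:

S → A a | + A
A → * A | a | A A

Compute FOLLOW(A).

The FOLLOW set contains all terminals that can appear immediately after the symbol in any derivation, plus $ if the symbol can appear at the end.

We compute FOLLOW(A) using the standard algorithm.
FOLLOW(S) starts with {$}.
FIRST(A) = {*, a}
FIRST(S) = {*, +, a}
FOLLOW(A) = {$, *, a}
FOLLOW(S) = {$}
Therefore, FOLLOW(A) = {$, *, a}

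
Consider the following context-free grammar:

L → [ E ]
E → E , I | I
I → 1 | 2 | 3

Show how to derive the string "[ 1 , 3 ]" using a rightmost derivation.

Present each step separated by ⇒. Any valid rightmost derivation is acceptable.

L ⇒ [ E ] ⇒ [ E , I ] ⇒ [ E , 3 ] ⇒ [ I , 3 ] ⇒ [ 1 , 3 ]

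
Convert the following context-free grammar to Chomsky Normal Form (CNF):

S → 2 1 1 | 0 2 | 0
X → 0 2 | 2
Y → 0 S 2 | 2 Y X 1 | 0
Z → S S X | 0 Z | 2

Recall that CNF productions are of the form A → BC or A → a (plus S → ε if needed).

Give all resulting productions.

T2 → 2; T1 → 1; T0 → 0; S → 0; X → 2; Y → 0; Z → 2; S → T2 X0; X0 → T1 T1; S → T0 T2; X → T0 T2; Y → T0 X1; X1 → S T2; Y → T2 X2; X2 → Y X3; X3 → X T1; Z → S X4; X4 → S X; Z → T0 Z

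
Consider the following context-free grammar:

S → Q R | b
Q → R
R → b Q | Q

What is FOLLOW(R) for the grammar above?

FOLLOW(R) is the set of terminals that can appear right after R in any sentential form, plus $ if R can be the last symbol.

We compute FOLLOW(R) using the standard algorithm.
FOLLOW(S) starts with {$}.
FIRST(Q) = {b}
FIRST(R) = {b}
FIRST(S) = {b}
FOLLOW(Q) = {$, b}
FOLLOW(R) = {$, b}
FOLLOW(S) = {$}
Therefore, FOLLOW(R) = {$, b}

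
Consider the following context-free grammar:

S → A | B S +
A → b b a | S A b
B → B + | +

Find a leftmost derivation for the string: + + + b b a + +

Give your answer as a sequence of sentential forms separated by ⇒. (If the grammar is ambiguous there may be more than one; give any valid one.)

S ⇒ B S + ⇒ B + S + ⇒ + + S + ⇒ + + B S + + ⇒ + + + S + + ⇒ + + + A + + ⇒ + + + b b a + +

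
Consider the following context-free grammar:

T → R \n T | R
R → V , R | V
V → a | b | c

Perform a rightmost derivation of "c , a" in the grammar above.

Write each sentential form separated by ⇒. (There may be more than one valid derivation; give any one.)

T ⇒ R ⇒ V , R ⇒ V , V ⇒ V , a ⇒ c , a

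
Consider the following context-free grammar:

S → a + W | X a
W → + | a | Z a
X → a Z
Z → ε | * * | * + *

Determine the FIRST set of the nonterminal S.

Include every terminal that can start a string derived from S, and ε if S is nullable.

We compute FIRST(S) using the standard algorithm.
FIRST(S) = {a}
FIRST(W) = {*, +, a}
FIRST(X) = {a}
FIRST(Z) = {*, ε}
Therefore, FIRST(S) = {a}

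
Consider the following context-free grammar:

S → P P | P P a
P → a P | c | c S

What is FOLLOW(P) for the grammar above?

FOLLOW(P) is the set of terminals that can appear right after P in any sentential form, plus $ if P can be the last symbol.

We compute FOLLOW(P) using the standard algorithm.
FOLLOW(S) starts with {$}.
FIRST(P) = {a, c}
FIRST(S) = {a, c}
FOLLOW(P) = {$, a, c}
FOLLOW(S) = {$, a, c}
Therefore, FOLLOW(P) = {$, a, c}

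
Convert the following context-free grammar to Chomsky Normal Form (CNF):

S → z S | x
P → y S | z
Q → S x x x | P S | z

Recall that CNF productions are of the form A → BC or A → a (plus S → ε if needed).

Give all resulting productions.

TZ → z; S → x; TY → y; P → z; TX → x; Q → z; S → TZ S; P → TY S; Q → S X0; X0 → TX X1; X1 → TX TX; Q → P S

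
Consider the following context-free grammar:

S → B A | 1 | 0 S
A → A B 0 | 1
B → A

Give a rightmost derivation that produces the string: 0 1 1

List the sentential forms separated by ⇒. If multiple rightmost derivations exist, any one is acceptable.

S ⇒ 0 S ⇒ 0 B A ⇒ 0 B 1 ⇒ 0 A 1 ⇒ 0 1 1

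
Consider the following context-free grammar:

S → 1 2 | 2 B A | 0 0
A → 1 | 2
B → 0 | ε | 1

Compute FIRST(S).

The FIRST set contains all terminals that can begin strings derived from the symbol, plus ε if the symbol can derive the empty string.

We compute FIRST(S) using the standard algorithm.
FIRST(A) = {1, 2}
FIRST(B) = {0, 1, ε}
FIRST(S) = {0, 1, 2}
Therefore, FIRST(S) = {0, 1, 2}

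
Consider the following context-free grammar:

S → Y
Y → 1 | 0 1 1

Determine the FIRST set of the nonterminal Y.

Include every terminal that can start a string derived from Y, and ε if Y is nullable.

We compute FIRST(Y) using the standard algorithm.
FIRST(S) = {0, 1}
FIRST(Y) = {0, 1}
Therefore, FIRST(Y) = {0, 1}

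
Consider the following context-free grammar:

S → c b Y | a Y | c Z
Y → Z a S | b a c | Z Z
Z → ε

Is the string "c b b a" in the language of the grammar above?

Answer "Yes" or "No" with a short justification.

No - no valid derivation exists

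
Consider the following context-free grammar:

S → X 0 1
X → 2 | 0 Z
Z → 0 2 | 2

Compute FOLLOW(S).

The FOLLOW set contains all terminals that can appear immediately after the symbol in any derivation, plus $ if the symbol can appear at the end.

We compute FOLLOW(S) using the standard algorithm.
FOLLOW(S) starts with {$}.
FIRST(S) = {0, 2}
FIRST(X) = {0, 2}
FIRST(Z) = {0, 2}
FOLLOW(S) = {$}
FOLLOW(X) = {0}
FOLLOW(Z) = {0}
Therefore, FOLLOW(S) = {$}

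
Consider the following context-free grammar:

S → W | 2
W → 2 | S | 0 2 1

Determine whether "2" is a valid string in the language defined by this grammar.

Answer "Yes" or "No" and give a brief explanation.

Yes - a valid derivation exists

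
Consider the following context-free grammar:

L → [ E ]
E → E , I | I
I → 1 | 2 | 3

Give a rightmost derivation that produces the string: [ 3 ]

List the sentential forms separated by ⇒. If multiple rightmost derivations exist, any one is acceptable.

L ⇒ [ E ] ⇒ [ I ] ⇒ [ 3 ]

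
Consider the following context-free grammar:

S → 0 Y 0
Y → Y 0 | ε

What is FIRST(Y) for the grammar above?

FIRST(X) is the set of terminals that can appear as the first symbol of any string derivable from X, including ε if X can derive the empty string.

We compute FIRST(Y) using the standard algorithm.
FIRST(S) = {0}
FIRST(Y) = {0, ε}
Therefore, FIRST(Y) = {0, ε}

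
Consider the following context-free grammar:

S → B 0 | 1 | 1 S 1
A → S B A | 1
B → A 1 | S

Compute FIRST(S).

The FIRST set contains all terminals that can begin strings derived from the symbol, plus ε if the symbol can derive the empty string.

We compute FIRST(S) using the standard algorithm.
FIRST(A) = {1}
FIRST(B) = {1}
FIRST(S) = {1}
Therefore, FIRST(S) = {1}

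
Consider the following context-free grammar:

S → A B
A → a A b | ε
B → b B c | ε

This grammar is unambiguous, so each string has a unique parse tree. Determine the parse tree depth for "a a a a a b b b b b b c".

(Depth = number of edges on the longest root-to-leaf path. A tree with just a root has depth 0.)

7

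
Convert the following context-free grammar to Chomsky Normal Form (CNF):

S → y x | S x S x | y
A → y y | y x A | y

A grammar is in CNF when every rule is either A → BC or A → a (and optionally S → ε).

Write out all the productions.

TY → y; TX → x; S → y; A → y; S → TY TX; S → S X0; X0 → TX X1; X1 → S TX; A → TY TY; A → TY X2; X2 → TX A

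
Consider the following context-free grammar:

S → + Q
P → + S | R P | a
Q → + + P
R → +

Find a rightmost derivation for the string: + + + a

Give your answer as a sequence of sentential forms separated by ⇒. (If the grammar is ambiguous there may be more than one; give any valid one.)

S ⇒ + Q ⇒ + + + P ⇒ + + + a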